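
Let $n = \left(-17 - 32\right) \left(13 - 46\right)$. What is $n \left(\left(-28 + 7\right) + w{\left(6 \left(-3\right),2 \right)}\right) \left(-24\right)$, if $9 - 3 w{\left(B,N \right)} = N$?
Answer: $724416$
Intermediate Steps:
$w{\left(B,N \right)} = 3 - \frac{N}{3}$
$n = 1617$ ($n = \left(-49\right) \left(-33\right) = 1617$)
$n \left(\left(-28 + 7\right) + w{\left(6 \left(-3\right),2 \right)}\right) \left(-24\right) = 1617 \left(\left(-28 + 7\right) + \left(3 - \frac{2}{3}\right)\right) \left(-24\right) = 1617 \left(-21 + \left(3 - \frac{2}{3}\right)\right) \left(-24\right) = 1617 \left(-21 + \frac{7}{3}\right) \left(-24\right) = 1617 \left(- \frac{56}{3}\right) \left(-24\right) = \left(-30184\right) \left(-24\right) = 724416$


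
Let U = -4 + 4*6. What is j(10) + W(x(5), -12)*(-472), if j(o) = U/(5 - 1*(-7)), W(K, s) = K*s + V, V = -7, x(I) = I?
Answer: 94877/3 ≈ 31626.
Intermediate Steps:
W(K, s) = -7 + K*s (W(K, s) = K*s - 7 = -7 + K*s)
U = 20 (U = -4 + 24 = 20)
j(o) = 5/3 (j(o) = 20/(5 - 1*(-7)) = 20/(5 + 7) = 20/12 = 20*(1/12) = 5/3)
j(10) + W(x(5), -12)*(-472) = 5/3 + (-7 + 5*(-12))*(-472) = 5/3 + (-7 - 60)*(-472) = 5/3 - 67*(-472) = 5/3 + 31624 = 94877/3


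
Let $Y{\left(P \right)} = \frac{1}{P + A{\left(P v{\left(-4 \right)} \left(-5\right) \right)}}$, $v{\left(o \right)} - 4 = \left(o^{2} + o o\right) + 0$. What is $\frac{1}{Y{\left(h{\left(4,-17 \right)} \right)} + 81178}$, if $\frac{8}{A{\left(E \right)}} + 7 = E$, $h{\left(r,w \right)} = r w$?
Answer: $\frac{831836}{67526770575} \approx 1.2319 \cdot 10^{-5}$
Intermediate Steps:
$v{\left(o \right)} = 4 + 2 o^{2}$ ($v{\left(o \right)} = 4 + \left(\left(o^{2} + o o\right) + 0\right) = 4 + \left(\left(o^{2} + o^{2}\right) + 0\right) = 4 + \left(2 o^{2} + 0\right) = 4 + 2 o^{2}$)
$A{\left(E \right)} = \frac{8}{-7 + E}$
$Y{\left(P \right)} = \frac{1}{P + \frac{8}{-7 - 180 P}}$ ($Y{\left(P \right)} = \frac{1}{P + \frac{8}{-7 + P \left(4 + 2 \left(-4\right)^{2}\right) \left(-5\right)}} = \frac{1}{P + \frac{8}{-7 + P \left(4 + 2 \cdot 16\right) \left(-5\right)}} = \frac{1}{P + \frac{8}{-7 + P \left(4 + 32\right) \left(-5\right)}} = \frac{1}{P + \frac{8}{-7 + P 36 \left(-5\right)}} = \frac{1}{P + \frac{8}{-7 + 36 P \left(-5\right)}} = \frac{1}{P + \frac{8}{-7 - 180 P}}$)
$\frac{1}{Y{\left(h{\left(4,-17 \right)} \right)} + 81178} = \frac{1}{\frac{7 + 180 \cdot 4 \left(-17\right)}{-8 + 4 \left(-17\right) \left(7 + 180 \cdot 4 \left(-17\right)\right)} + 81178} = \frac{1}{\frac{7 + 180 \left(-68\right)}{-8 - 68 \left(7 + 180 \left(-68\right)\right)} + 81178} = \frac{1}{\frac{7 - 12240}{-8 - 68 \left(7 - 12240\right)} + 81178} = \frac{1}{\frac{1}{-8 - -831844} \left(-12233\right) + 81178} = \frac{1}{\frac{1}{-8 + 831844} \left(-12233\right) + 81178} = \frac{1}{\frac{1}{831836} \left(-12233\right) + 81178} = \frac{1}{- \frac{12233}{831836} + 81178} = \frac{1}{\frac{67526770575}{831836}} = \frac{831836}{67526770575}$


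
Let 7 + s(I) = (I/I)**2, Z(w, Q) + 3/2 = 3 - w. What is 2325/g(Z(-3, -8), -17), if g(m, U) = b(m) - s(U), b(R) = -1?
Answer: 465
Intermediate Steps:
Z(w, Q) = 3/2 - w (Z(w, Q) = -3/2 + (3 - w) = 3/2 - w)
s(I) = -6 (s(I) = -7 + (I/I)**2 = -7 + 1**2 = -7 + 1 = -6)
g(m, U) = 5 (g(m, U) = -1 - 1*(-6) = -1 + 6 = 5)
2325/g(Z(-3, -8), -17) = 2325/5 = 2325*(1/5) = 465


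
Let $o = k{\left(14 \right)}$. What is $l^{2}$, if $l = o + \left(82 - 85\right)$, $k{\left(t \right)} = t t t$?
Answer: $7513081$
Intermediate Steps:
$k{\left(t \right)} = t^{3}$ ($k{\left(t \right)} = t^{2} t = t^{3}$)
$o = 2744$ ($o = 14^{3} = 2744$)
$l = 2741$ ($l = 2744 + \left(82 - 85\right) = 2744 - 3 = 2741$)
$l^{2} = 2741^{2} = 7513081$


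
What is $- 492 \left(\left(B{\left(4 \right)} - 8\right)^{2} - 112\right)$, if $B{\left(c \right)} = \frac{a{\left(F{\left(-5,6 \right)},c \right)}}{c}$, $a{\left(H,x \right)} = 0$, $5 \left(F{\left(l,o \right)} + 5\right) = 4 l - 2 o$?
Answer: $23616$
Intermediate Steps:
$F{\left(l,o \right)} = -5 - \frac{2 o}{5} + \frac{4 l}{5}$ ($F{\left(l,o \right)} = -5 + \frac{4 l - 2 o}{5} = -5 + \frac{- 2 o + 4 l}{5} = -5 + \left(- \frac{2 o}{5} + \frac{4 l}{5}\right) = -5 - \frac{2 o}{5} + \frac{4 l}{5}$)
$B{\left(c \right)} = 0$ ($B{\left(c \right)} = \frac{0}{c} = 0$)
$- 492 \left(\left(B{\left(4 \right)} - 8\right)^{2} - 112\right) = - 492 \left(\left(0 - 8\right)^{2} - 112\right) = - 492 \left(\left(-8\right)^{2} - 112\right) = - 492 \left(64 - 112\right) = \left(-492\right) \left(-48\right) = 23616$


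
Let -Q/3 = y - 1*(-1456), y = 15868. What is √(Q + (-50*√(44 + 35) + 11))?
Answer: √(-51961 - 50*√79) ≈ 228.92*I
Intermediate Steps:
Q = -51972 (Q = -3*(15868 - 1*(-1456)) = -3*(15868 + 1456) = -3*17324 = -51972)
√(Q + (-50*√(44 + 35) + 11)) = √(-51972 + (-50*√(44 + 35) + 11)) = √(-51972 + (-50*√79 + 11)) = √(-51972 + (11 - 50*√79)) = √(-51961 - 50*√79)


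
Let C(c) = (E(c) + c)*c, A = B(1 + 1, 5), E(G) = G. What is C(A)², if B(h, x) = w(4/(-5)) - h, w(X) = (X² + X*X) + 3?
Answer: 42224004/390625 ≈ 108.09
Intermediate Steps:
w(X) = 3 + 2*X² (w(X) = (X² + X²) + 3 = 2*X² + 3 = 3 + 2*X²)
B(h, x) = 107/25 - h (B(h, x) = (3 + 2*(4/(-5))²) - h = (3 + 2*(4*(-⅕))²) - h = (3 + 2*(-⅘)²) - h = (3 + 2*(16/25)) - h = (3 + 32/25) - h = 107/25 - h)
A = 57/25 (A = 107/25 - (1 + 1) = 107/25 - 1*2 = 107/25 - 2 = 57/25 ≈ 2.2800)
C(c) = 2*c² (C(c) = (c + c)*c = (2*c)*c = 2*c²)
C(A)² = (2*(57/25)²)² = (2*(3249/625))² = (6498/625)² = 42224004/390625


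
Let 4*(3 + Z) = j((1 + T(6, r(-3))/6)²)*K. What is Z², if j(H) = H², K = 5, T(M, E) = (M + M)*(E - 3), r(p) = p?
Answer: 5357215249/16 ≈ 3.3483e+8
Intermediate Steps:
T(M, E) = 2*M*(-3 + E) (T(M, E) = (2*M)*(-3 + E) = 2*M*(-3 + E))
Z = 73193/4 (Z = -3 + (((1 + (2*6*(-3 - 3))/6)²)²*5)/4 = -3 + (((1 + (2*6*(-6))*(⅙))²)²*5)/4 = -3 + (((1 - 72*⅙)²)²*5)/4 = -3 + (((1 - 12)²)²*5)/4 = -3 + (((-11)²)²*5)/4 = -3 + (121²*5)/4 = -3 + (14641*5)/4 = -3 + (¼)*73205 = -3 + 73205/4 = 73193/4 ≈ 18298.)
Z² = (73193/4)² = 5357215249/16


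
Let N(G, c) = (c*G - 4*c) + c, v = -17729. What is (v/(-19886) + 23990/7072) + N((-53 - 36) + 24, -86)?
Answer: 205757215061/35158448 ≈ 5852.3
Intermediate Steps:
N(G, c) = -3*c + G*c (N(G, c) = (G*c - 4*c) + c = (-4*c + G*c) + c = -3*c + G*c)
(v/(-19886) + 23990/7072) + N((-53 - 36) + 24, -86) = (-17729/(-19886) + 23990/7072) - 86*(-3 + ((-53 - 36) + 24)) = (-17729*(-1/19886) + 23990*(1/7072)) - 86*(-3 + (-89 + 24)) = (17729/19886 + 11995/3536) - 86*(-3 - 65) = 150611157/35158448 - 86*(-68) = 150611157/35158448 + 5848 = 205757215061/35158448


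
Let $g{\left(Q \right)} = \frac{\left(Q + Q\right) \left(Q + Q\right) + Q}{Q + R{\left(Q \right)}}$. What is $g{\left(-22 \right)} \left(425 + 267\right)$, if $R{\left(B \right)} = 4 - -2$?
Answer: $- \frac{165561}{2} \approx -82781.0$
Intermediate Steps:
$R{\left(B \right)} = 6$ ($R{\left(B \right)} = 4 + 2 = 6$)
$g{\left(Q \right)} = \frac{Q + 4 Q^{2}}{6 + Q}$ ($g{\left(Q \right)} = \frac{\left(Q + Q\right) \left(Q + Q\right) + Q}{Q + 6} = \frac{2 Q 2 Q + Q}{6 + Q} = \frac{4 Q^{2} + Q}{6 + Q} = \frac{Q + 4 Q^{2}}{6 + Q}$)
$g{\left(-22 \right)} \left(425 + 267\right) = - \frac{22 \left(1 + 4 \left(-22\right)\right)}{6 - 22} \left(425 + 267\right) = - \frac{22 \left(1 - 88\right)}{-16} \cdot 692 = \left(-22\right) \left(- \frac{1}{16}\right) \left(-87\right) 692 = \left(- \frac{957}{8}\right) 692 = - \frac{165561}{2}$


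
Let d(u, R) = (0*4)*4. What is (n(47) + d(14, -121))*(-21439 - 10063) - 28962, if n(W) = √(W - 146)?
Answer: -28962 - 94506*I*√11 ≈ -28962.0 - 3.1344e+5*I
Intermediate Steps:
d(u, R) = 0 (d(u, R) = 0*4 = 0)
n(W) = √(-146 + W)
(n(47) + d(14, -121))*(-21439 - 10063) - 28962 = (√(-146 + 47) + 0)*(-21439 - 10063) - 28962 = (√(-99) + 0)*(-31502) - 28962 = (3*I*√11 + 0)*(-31502) - 28962 = (3*I*√11)*(-31502) - 28962 = -94506*I*√11 - 28962 = -28962 - 94506*I*√11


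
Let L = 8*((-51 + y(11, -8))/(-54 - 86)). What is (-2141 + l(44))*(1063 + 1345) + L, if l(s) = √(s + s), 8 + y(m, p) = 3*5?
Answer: -180443392/35 + 4816*√22 ≈ -5.1329e+6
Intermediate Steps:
y(m, p) = 7 (y(m, p) = -8 + 3*5 = -8 + 15 = 7)
l(s) = √2*√s (l(s) = √(2*s) = √2*√s)
L = 88/35 (L = 8*((-51 + 7)/(-54 - 86)) = 8*(-44/(-140)) = 8*(-44*(-1/140)) = 8*(11/35) = 88/35 ≈ 2.5143)
(-2141 + l(44))*(1063 + 1345) + L = (-2141 + √2*√44)*(1063 + 1345) + 88/35 = (-2141 + √2*(2*√11))*2408 + 88/35 = (-2141 + 2*√22)*2408 + 88/35 = (-5155528 + 4816*√22) + 88/35 = -180443392/35 + 4816*√22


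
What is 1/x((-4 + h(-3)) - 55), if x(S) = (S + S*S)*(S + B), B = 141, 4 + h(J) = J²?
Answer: 1/248994 ≈ 4.0162e-6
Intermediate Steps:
h(J) = -4 + J²
x(S) = (141 + S)*(S + S²) (x(S) = (S + S*S)*(S + 141) = (S + S²)*(141 + S) = (141 + S)*(S + S²))
1/x((-4 + h(-3)) - 55) = 1/(((-4 + (-4 + (-3)²)) - 55)*(141 + ((-4 + (-4 + (-3)²)) - 55)² + 142*((-4 + (-4 + (-3)²)) - 55))) = 1/(((-4 + (-4 + 9)) - 55)*(141 + ((-4 + (-4 + 9)) - 55)² + 142*((-4 + (-4 + 9)) - 55))) = 1/(((-4 + 5) - 55)*(141 + ((-4 + 5) - 55)² + 142*((-4 + 5) - 55))) = 1/((1 - 55)*(141 + (1 - 55)² + 142*(1 - 55))) = 1/(-54*(141 + (-54)² + 142*(-54))) = 1/(-54*(141 + 2916 - 7668)) = 1/(-54*(-4611)) = 1/248994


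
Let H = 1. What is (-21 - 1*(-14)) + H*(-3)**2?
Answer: 2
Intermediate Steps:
(-21 - 1*(-14)) + H*(-3)**2 = (-21 - 1*(-14)) + 1*(-3)**2 = (-21 + 14) + 1*9 = -7 + 9 = 2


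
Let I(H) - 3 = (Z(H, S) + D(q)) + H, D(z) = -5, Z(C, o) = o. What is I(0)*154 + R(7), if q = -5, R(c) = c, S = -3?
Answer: -763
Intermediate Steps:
I(H) = -5 + H (I(H) = 3 + ((-3 - 5) + H) = 3 + (-8 + H) = -5 + H)
I(0)*154 + R(7) = (-5 + 0)*154 + 7 = -5*154 + 7 = -770 + 7 = -763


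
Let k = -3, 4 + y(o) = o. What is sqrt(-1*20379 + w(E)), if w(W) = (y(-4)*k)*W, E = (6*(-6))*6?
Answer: I*sqrt(25563) ≈ 159.88*I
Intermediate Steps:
y(o) = -4 + o
E = -216 (E = -36*6 = -216)
w(W) = 24*W (w(W) = ((-4 - 4)*(-3))*W = (-8*(-3))*W = 24*W)
sqrt(-1*20379 + w(E)) = sqrt(-1*20379 + 24*(-216)) = sqrt(-20379 - 5184) = sqrt(-25563) = I*sqrt(25563)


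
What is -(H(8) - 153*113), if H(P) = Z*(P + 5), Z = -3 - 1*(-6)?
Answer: 17250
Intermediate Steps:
Z = 3 (Z = -3 + 6 = 3)
H(P) = 15 + 3*P (H(P) = 3*(P + 5) = 3*(5 + P) = 15 + 3*P)
-(H(8) - 153*113) = -((15 + 3*8) - 153*113) = -((15 + 24) - 17289) = -(39 - 17289) = -1*(-17250) = 17250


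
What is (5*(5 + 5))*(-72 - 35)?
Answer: -5350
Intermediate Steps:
(5*(5 + 5))*(-72 - 35) = (5*10)*(-107) = 50*(-107) = -5350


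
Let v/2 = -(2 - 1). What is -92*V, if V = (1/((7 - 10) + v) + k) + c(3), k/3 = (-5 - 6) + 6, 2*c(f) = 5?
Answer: 5842/5 ≈ 1168.4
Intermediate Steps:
c(f) = 5/2 (c(f) = (½)*5 = 5/2)
v = -2 (v = 2*(-(2 - 1)) = 2*(-1*1) = 2*(-1) = -2)
k = -15 (k = 3*((-5 - 6) + 6) = 3*(-11 + 6) = 3*(-5) = -15)
V = -127/10 (V = (1/((7 - 10) - 2) - 15) + 5/2 = (1/(-3 - 2) - 15) + 5/2 = (1/(-5) - 15) + 5/2 = (-⅕ - 15) + 5/2 = -76/5 + 5/2 = -127/10 ≈ -12.700)
-92*V = -92*(-127/10) = 5842/5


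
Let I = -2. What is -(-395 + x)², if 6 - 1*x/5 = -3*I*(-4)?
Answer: -60025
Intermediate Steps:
x = 150 (x = 30 - 5*(-3*(-2))*(-4) = 30 - 30*(-4) = 30 - 5*(-24) = 30 + 120 = 150)
-(-395 + x)² = -(-395 + 150)² = -1*(-245)² = -1*60025 = -60025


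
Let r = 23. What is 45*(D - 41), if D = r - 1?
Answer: -855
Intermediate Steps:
D = 22 (D = 23 - 1 = 22)
45*(D - 41) = 45*(22 - 41) = 45*(-19) = -855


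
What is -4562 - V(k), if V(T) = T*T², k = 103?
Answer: -1097289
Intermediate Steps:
V(T) = T³
-4562 - V(k) = -4562 - 1*103³ = -4562 - 1*1092727 = -4562 - 1092727 = -1097289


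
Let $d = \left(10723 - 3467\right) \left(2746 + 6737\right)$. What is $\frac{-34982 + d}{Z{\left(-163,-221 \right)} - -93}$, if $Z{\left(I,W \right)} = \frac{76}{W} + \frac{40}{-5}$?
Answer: $\frac{15198980186}{18709} \approx 8.1239 \cdot 10^{5}$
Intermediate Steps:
$Z{\left(I,W \right)} = -8 + \frac{76}{W}$ ($Z{\left(I,W \right)} = \frac{76}{W} + 40 \left(- \frac{1}{5}\right) = \frac{76}{W} - 8 = -8 + \frac{76}{W}$)
$d = 68808648$ ($d = 7256 \cdot 9483 = 68808648$)
$\frac{-34982 + d}{Z{\left(-163,-221 \right)} - -93} = \frac{-34982 + 68808648}{\left(-8 + \frac{76}{-221}\right) - -93} = \frac{68773666}{\left(-8 + 76 \left(- \frac{1}{221}\right)\right) + \left(-16447 + 16540\right)} = \frac{68773666}{\left(-8 - \frac{76}{221}\right) + 93} = \frac{68773666}{- \frac{1844}{221} + 93} = \frac{68773666}{\frac{18709}{221}} = 68773666 \cdot \frac{221}{18709} = \frac{15198980186}{18709}$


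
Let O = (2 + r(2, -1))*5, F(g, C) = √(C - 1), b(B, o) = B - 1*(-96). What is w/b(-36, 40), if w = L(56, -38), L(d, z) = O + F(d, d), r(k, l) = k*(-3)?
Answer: -⅓ + √55/60 ≈ -0.20973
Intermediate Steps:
r(k, l) = -3*k
b(B, o) = 96 + B (b(B, o) = B + 96 = 96 + B)
F(g, C) = √(-1 + C)
O = -20 (O = (2 - 3*2)*5 = (2 - 6)*5 = -4*5 = -20)
L(d, z) = -20 + √(-1 + d)
w = -20 + √55 (w = -20 + √(-1 + 56) = -20 + √55 ≈ -12.584)
w/b(-36, 40) = (-20 + √55)/(96 - 36) = (-20 + √55)/60 = (-20 + √55)*(1/60) = -⅓ + √55/60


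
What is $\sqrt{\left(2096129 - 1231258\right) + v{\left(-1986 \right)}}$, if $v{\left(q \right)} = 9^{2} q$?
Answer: $\sqrt{704005} \approx 839.05$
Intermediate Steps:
$v{\left(q \right)} = 81 q$
$\sqrt{\left(2096129 - 1231258\right) + v{\left(-1986 \right)}} = \sqrt{\left(2096129 - 1231258\right) + 81 \left(-1986\right)} = \sqrt{\left(2096129 - 1231258\right) - 160866} = \sqrt{864871 - 160866} = \sqrt{704005}$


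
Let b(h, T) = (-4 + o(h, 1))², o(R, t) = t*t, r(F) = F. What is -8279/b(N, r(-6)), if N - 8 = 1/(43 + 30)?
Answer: -8279/9 ≈ -919.89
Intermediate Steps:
o(R, t) = t²
N = 585/73 (N = 8 + 1/(43 + 30) = 8 + 1/73 = 585/73 ≈ 8.0137)
b(h, T) = 9 (b(h, T) = (-4 + 1²)² = (-4 + 1)² = (-3)² = 9)
-8279/b(N, r(-6)) = -8279/9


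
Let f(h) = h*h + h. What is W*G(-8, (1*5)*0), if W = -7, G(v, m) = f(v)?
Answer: -392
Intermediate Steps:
f(h) = h + h² (f(h) = h² + h = h + h²)
G(v, m) = v*(1 + v)
W*G(-8, (1*5)*0) = -(-56)*(1 - 8) = -(-56)*(-7) = -7*56 = -392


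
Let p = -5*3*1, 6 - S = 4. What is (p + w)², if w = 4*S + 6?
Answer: 1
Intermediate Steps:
S = 2 (S = 6 - 1*4 = 6 - 4 = 2)
p = -15 (p = -15*1 = -15)
w = 14 (w = 4*2 + 6 = 8 + 6 = 14)
(p + w)² = (-15 + 14)² = (-1)² = 1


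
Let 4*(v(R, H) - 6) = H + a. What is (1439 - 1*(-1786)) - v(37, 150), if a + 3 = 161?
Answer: 3142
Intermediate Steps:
a = 158 (a = -3 + 161 = 158)
v(R, H) = 91/2 + H/4 (v(R, H) = 6 + (H + 158)/4 = 6 + (158 + H)/4 = 6 + (79/2 + H/4) = 91/2 + H/4)
(1439 - 1*(-1786)) - v(37, 150) = (1439 - 1*(-1786)) - (91/2 + (¼)*150) = (1439 + 1786) - (91/2 + 75/2) = 3225 - 1*83 = 3225 - 83 = 3142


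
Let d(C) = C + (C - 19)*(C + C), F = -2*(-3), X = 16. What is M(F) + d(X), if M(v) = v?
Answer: -74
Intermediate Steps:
F = 6
d(C) = C + 2*C*(-19 + C) (d(C) = C + (-19 + C)*(2*C) = C + 2*C*(-19 + C))
M(F) + d(X) = 6 + 16*(-37 + 2*16) = 6 + 16*(-37 + 32) = 6 + 16*(-5) = 6 - 80 = -74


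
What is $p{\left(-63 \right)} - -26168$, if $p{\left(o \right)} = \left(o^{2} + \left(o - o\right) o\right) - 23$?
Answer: $30114$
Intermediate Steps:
$p{\left(o \right)} = -23 + o^{2}$ ($p{\left(o \right)} = \left(o^{2} + 0 o\right) - 23 = \left(o^{2} + 0\right) - 23 = o^{2} - 23 = -23 + o^{2}$)
$p{\left(-63 \right)} - -26168 = \left(-23 + \left(-63\right)^{2}\right) - -26168 = \left(-23 + 3969\right) + 26168 = 3946 + 26168 = 30114$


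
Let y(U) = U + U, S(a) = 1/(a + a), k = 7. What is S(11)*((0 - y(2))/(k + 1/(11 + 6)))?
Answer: -17/660 ≈ -0.025758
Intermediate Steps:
S(a) = 1/(2*a)
y(U) = 2*U
S(11)*((0 - y(2))/(k + 1/(11 + 6))) = ((½)/11)*((0 - 2*2)/(7 + 1/(11 + 6))) = ((½)*(1/11))*((0 - 1*4)/(7 + 1/17)) = ((0 - 4)/(7 + 1/17))/22 = (-4/(120/17))/22 = ((17/120)*(-4))/22 = (1/22)*(-17/30) = -17/660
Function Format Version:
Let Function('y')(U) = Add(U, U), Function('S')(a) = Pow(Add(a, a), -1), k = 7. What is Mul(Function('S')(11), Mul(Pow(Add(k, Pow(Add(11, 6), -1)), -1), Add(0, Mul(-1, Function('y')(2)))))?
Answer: Rational(-17, 660) ≈ -0.025758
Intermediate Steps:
Function('S')(a) = Mul(Rational(1, 2), Pow(a, -1)) (Function('S')(a) = Pow(Mul(2, a), -1) = Mul(Rational(1, 2), Pow(a, -1)))
Function('y')(U) = Mul(2, U)
Mul(Function('S')(11), Mul(Pow(Add(k, Pow(Add(11, 6), -1)), -1), Add(0, Mul(-1, Function('y')(2))))) = Mul(Mul(Rational(1, 2), Pow(11, -1)), Mul(Pow(Add(7, Pow(Add(11, 6), -1)), -1), Add(0, Mul(-1, Mul(2, 2))))) = Mul(Mul(Rational(1, 2), Rational(1, 11)), Mul(Pow(Add(7, Pow(17, -1)), -1), Add(0, Mul(-1, 4)))) = Mul(Rational(1, 22), Mul(Pow(Add(7, Rational(1, 17)), -1), Add(0, -4))) = Mul(Rational(1, 22), Mul(Pow(Rational(120, 17), -1), -4)) = Mul(Rational(1, 22), Mul(Rational(17, 120), -4)) = Mul(Rational(1, 22), Rational(-17, 30)) = Rational(-17, 660)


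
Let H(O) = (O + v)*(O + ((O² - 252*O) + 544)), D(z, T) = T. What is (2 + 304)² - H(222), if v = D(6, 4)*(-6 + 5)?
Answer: 1378528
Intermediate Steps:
v = -4 (v = 4*(-6 + 5) = 4*(-1) = -4)
H(O) = (-4 + O)*(544 + O² - 251*O) (H(O) = (O - 4)*(O + ((O² - 252*O) + 544)) = (-4 + O)*(O + (544 + O² - 252*O)) = (-4 + O)*(544 + O² - 251*O))
(2 + 304)² - H(222) = (2 + 304)² - (-2176 + 222³ - 255*222² + 1548*222) = 306² - (-2176 + 10941048 - 255*49284 + 343656) = 93636 - (-2176 + 10941048 - 12567420 + 343656) = 93636 - 1*(-1284892) = 93636 + 1284892 = 1378528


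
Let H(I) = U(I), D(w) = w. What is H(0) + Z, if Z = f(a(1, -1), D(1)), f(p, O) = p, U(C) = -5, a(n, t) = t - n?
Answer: -7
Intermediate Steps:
H(I) = -5
Z = -2 (Z = -1 - 1*1 = -1 - 1 = -2)
H(0) + Z = -5 - 2 = -7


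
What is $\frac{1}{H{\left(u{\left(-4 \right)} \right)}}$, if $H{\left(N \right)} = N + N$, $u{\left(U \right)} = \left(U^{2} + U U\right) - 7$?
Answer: $\frac{1}{50} \approx 0.02$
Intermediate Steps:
$u{\left(U \right)} = -7 + 2 U^{2}$ ($u{\left(U \right)} = \left(U^{2} + U^{2}\right) - 7 = 2 U^{2} - 7 = -7 + 2 U^{2}$)
$H{\left(N \right)} = 2 N$
$\frac{1}{H{\left(u{\left(-4 \right)} \right)}} = \frac{1}{2 \left(-7 + 2 \left(-4\right)^{2}\right)} = \frac{1}{2 \left(-7 + 2 \cdot 16\right)} = \frac{1}{2 \left(-7 + 32\right)} = \frac{1}{2 \cdot 25} = \frac{1}{50}$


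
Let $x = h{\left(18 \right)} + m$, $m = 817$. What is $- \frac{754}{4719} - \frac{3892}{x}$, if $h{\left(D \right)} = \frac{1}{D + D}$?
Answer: $- \frac{52566610}{10676919} \approx -4.9234$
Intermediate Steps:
$h{\left(D \right)} = \frac{1}{2 D}$
$x = \frac{29413}{36}$ ($x = \frac{1}{2 \cdot 18} + 817 = \frac{1}{2} \cdot \frac{1}{18} + 817 = \frac{1}{36} + 817 = \frac{29413}{36} \approx 817.03$)
$- \frac{754}{4719} - \frac{3892}{x} = - \frac{754}{4719} - \frac{3892}{\frac{29413}{36}} = \left(-754\right) \frac{1}{4719} - \frac{140112}{29413} = - \frac{58}{363} - \frac{140112}{29413} = - \frac{52566610}{10676919}$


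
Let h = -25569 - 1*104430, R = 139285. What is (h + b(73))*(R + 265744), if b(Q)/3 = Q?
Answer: -52564663620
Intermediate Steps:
b(Q) = 3*Q
h = -129999 (h = -25569 - 104430 = -129999)
(h + b(73))*(R + 265744) = (-129999 + 3*73)*(139285 + 265744) = (-129999 + 219)*405029 = -129780*405029 = -52564663620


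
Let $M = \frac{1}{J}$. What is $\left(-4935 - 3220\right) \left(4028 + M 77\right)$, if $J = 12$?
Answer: $- \frac{394808015}{12} \approx -3.2901 \cdot 10^{7}$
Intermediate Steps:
$M = \frac{1}{12} \approx 0.083333$
$\left(-4935 - 3220\right) \left(4028 + M 77\right) = \left(-4935 - 3220\right) \left(4028 + \frac{1}{12} \cdot 77\right) = - 8155 \left(4028 + \frac{77}{12}\right) = \left(-8155\right) \frac{48413}{12} = - \frac{394808015}{12}$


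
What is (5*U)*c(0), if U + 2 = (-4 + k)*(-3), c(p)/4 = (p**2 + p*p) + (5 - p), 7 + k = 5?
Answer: 1600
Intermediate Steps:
k = -2 (k = -7 + 5 = -2)
c(p) = 20 - 4*p + 8*p**2 (c(p) = 4*((p**2 + p*p) + (5 - p)) = 4*((p**2 + p**2) + (5 - p)) = 4*(2*p**2 + (5 - p)) = 4*(5 - p + 2*p**2) = 20 - 4*p + 8*p**2)
U = 16 (U = -2 + (-4 - 2)*(-3) = -2 - 6*(-3) = -2 + 18 = 16)
(5*U)*c(0) = (5*16)*(20 - 4*0 + 8*0**2) = 80*(20 + 0 + 8*0) = 80*(20 + 0 + 0) = 80*20 = 1600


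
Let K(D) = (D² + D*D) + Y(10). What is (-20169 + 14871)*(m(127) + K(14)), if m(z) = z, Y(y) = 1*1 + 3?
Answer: -2770854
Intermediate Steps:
Y(y) = 4 (Y(y) = 1 + 3 = 4)
K(D) = 4 + 2*D² (K(D) = (D² + D*D) + 4 = (D² + D²) + 4 = 2*D² + 4 = 4 + 2*D²)
(-20169 + 14871)*(m(127) + K(14)) = (-20169 + 14871)*(127 + (4 + 2*14²)) = -5298*(127 + (4 + 2*196)) = -5298*(127 + (4 + 392)) = -5298*(127 + 396) = -5298*523 = -2770854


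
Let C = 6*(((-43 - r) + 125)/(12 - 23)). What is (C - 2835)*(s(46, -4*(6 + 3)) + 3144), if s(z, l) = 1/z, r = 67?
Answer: -4523146875/506 ≈ -8.9390e+6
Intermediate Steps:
C = -90/11 (C = 6*(((-43 - 1*67) + 125)/(12 - 23)) = 6*(((-43 - 67) + 125)/(-11)) = 6*((-110 + 125)*(-1/11)) = 6*(15*(-1/11)) = 6*(-15/11) = -90/11 ≈ -8.1818)
(C - 2835)*(s(46, -4*(6 + 3)) + 3144) = (-90/11 - 2835)*(1/46 + 3144) = -31275*(1/46 + 3144)/11 = -31275/11*144625/46 = -4523146875/506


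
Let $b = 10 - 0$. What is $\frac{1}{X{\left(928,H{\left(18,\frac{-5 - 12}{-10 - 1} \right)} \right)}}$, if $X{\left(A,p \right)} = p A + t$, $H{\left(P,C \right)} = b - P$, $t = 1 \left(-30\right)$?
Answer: $- \frac{1}{7454} \approx -0.00013416$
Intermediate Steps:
$b = 10$ ($b = 10 + 0 = 10$)
$t = -30$
$H{\left(P,C \right)} = 10 - P$
$X{\left(A,p \right)} = -30 + A p$ ($X{\left(A,p \right)} = p A - 30 = A p - 30 = -30 + A p$)
$\frac{1}{X{\left(928,H{\left(18,\frac{-5 - 12}{-10 - 1} \right)} \right)}} = \frac{1}{-30 + 928 \left(10 - 18\right)} = \frac{1}{-30 + 928 \left(-8\right)} = \frac{1}{-30 - 7424} = \frac{1}{-7454} = - \frac{1}{7454}$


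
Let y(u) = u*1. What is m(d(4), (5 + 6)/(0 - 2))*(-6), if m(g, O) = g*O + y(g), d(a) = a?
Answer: 108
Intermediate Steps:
y(u) = u
m(g, O) = g + O*g (m(g, O) = g*O + g = O*g + g = g + O*g)
m(d(4), (5 + 6)/(0 - 2))*(-6) = (4*(1 + (5 + 6)/(0 - 2)))*(-6) = (4*(1 + 11/(-2)))*(-6) = (4*(1 + 11*(-½)))*(-6) = (4*(1 - 11/2))*(-6) = (4*(-9/2))*(-6) = -18*(-6) = 108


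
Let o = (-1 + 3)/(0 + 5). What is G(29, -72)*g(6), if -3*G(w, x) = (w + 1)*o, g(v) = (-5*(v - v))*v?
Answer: 0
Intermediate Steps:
g(v) = 0 (g(v) = (-5*0)*v = 0*v = 0)
o = 2/5 ≈ 0.40000
G(w, x) = -2/15 - 2*w/15 (G(w, x) = -(w + 1)*2/(3*5) = -(1 + w)*2/(3*5) = -(2/5 + 2*w/5)/3 = -2/15 - 2*w/15)
G(29, -72)*g(6) = (-2/15 - 2/15*29)*0 = (-2/15 - 58/15)*0 = -4*0 = 0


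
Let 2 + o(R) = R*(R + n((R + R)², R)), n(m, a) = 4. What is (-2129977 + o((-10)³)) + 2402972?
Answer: 1268993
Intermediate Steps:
o(R) = -2 + R*(4 + R) (o(R) = -2 + R*(R + 4) = -2 + R*(4 + R))
(-2129977 + o((-10)³)) + 2402972 = (-2129977 + (-2 + ((-10)³)² + 4*(-10)³)) + 2402972 = (-2129977 + (-2 + (-1000)² + 4*(-1000))) + 2402972 = (-2129977 + (-2 + 1000000 - 4000)) + 2402972 = (-2129977 + 995998) + 2402972 = -1133979 + 2402972 = 1268993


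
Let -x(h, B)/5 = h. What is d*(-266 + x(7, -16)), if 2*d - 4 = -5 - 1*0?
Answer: 301/2 ≈ 150.50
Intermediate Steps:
x(h, B) = -5*h
d = -1/2 (d = 2 + (-5 - 1*0)/2 = 2 + (-5 + 0)/2 = 2 + (1/2)*(-5) = 2 - 5/2 = -1/2 ≈ -0.50000)
d*(-266 + x(7, -16)) = -(-266 - 5*7)/2 = -(-266 - 35)/2 = -1/2*(-301) = 301/2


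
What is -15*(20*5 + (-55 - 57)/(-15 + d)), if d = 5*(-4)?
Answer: -1548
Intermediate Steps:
d = -20
-15*(20*5 + (-55 - 57)/(-15 + d)) = -15*(20*5 + (-55 - 57)/(-15 - 20)) = -15*(100 - 112/(-35)) = -15*(100 - 112*(-1/35)) = -15*(100 + 16/5) = -15*516/5 = -1548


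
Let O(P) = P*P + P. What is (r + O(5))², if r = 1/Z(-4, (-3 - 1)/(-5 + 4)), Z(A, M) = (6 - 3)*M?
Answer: 130321/144 ≈ 905.01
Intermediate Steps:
O(P) = P + P² (O(P) = P² + P = P + P²)
Z(A, M) = 3*M
r = 1/12 (r = 1/(3*((-3 - 1)/(-5 + 4))) = 1/(3*(-4/(-1))) = 1/(3*(-4*(-1))) = 1/(3*4) = 1/12 ≈ 0.083333)
(r + O(5))² = (1/12 + 5*(1 + 5))² = (1/12 + 5*6)² = (1/12 + 30)² = (361/12)² = 130321/144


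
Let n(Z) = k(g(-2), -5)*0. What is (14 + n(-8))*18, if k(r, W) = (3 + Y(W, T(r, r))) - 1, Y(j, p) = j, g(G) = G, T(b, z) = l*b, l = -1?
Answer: 252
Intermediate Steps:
T(b, z) = -b
k(r, W) = 2 + W (k(r, W) = (3 + W) - 1 = 2 + W)
n(Z) = 0 (n(Z) = (2 - 5)*0 = -3*0 = 0)
(14 + n(-8))*18 = (14 + 0)*18 = 14*18 = 252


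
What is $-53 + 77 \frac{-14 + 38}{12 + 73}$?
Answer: $- \frac{2657}{85} \approx -31.259$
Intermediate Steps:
$-53 + 77 \frac{-14 + 38}{12 + 73} = -53 + 77 \cdot \frac{24}{85} = -53 + \frac{1848}{85} = - \frac{2657}{85}$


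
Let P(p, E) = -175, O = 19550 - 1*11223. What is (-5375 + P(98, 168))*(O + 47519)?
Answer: -309945300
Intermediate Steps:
O = 8327 (O = 19550 - 11223 = 8327)
(-5375 + P(98, 168))*(O + 47519) = (-5375 - 175)*(8327 + 47519) = -5550*55846 = -309945300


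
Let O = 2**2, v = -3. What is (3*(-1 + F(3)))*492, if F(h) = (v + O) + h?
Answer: 4428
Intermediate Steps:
O = 4
F(h) = 1 + h (F(h) = (-3 + 4) + h = 1 + h)
(3*(-1 + F(3)))*492 = (3*(-1 + (1 + 3)))*492 = (3*(-1 + 4))*492 = (3*3)*492 = 9*492 = 4428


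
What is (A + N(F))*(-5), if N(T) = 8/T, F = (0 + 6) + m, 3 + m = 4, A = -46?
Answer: 1570/7 ≈ 224.29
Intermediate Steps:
m = 1 (m = -3 + 4 = 1)
F = 7 (F = (0 + 6) + 1 = 6 + 1 = 7)
(A + N(F))*(-5) = (-46 + 8/7)*(-5) = -314/7*(-5) = 1570/7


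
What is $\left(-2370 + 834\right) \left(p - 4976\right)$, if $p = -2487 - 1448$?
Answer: $13687296$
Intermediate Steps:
$p = -3935$
$\left(-2370 + 834\right) \left(p - 4976\right) = \left(-2370 + 834\right) \left(-3935 - 4976\right) = \left(-1536\right) \left(-8911\right) = 13687296$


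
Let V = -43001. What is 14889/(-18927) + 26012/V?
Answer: -53931953/38756187 ≈ -1.3916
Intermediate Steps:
14889/(-18927) + 26012/V = 14889/(-18927) + 26012/(-43001) = 14889*(-1/18927) + 26012*(-1/43001) = -4963/6309 - 3716/6143 = -53931953/38756187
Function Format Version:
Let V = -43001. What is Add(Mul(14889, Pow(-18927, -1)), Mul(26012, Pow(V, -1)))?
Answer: Rational(-53931953, 38756187) ≈ -1.3916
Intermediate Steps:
Add(Mul(14889, Pow(-18927, -1)), Mul(26012, Pow(V, -1))) = Add(Mul(14889, Pow(-18927, -1)), Mul(26012, Pow(-43001, -1))) = Add(Mul(14889, Rational(-1, 18927)), Mul(26012, Rational(-1, 43001))) = Add(Rational(-4963, 6309), Rational(-3716, 6143)) = Rational(-53931953, 38756187)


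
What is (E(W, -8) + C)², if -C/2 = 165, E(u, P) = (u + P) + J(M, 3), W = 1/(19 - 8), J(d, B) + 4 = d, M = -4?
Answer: 14478025/121 ≈ 1.1965e+5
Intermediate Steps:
J(d, B) = -4 + d
W = 1/11 ≈ 0.090909
E(u, P) = -8 + P + u (E(u, P) = (u + P) + (-4 - 4) = (P + u) - 8 = -8 + P + u)
C = -330 (C = -2*165 = -330)
(E(W, -8) + C)² = ((-8 - 8 + 1/11) - 330)² = (-175/11 - 330)² = (-3805/11)² = 14478025/121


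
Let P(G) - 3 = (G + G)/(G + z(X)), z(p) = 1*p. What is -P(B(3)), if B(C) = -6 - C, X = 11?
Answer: 6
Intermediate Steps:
z(p) = p
P(G) = 3 + 2*G/(11 + G) (P(G) = 3 + (G + G)/(G + 11) = 3 + (2*G)/(11 + G) = 3 + 2*G/(11 + G))
-P(B(3)) = -(33 + 5*(-6 - 1*3))/(11 + (-6 - 1*3)) = -(33 + 5*(-6 - 3))/(11 + (-6 - 3)) = -(33 + 5*(-9))/(11 - 9) = -(33 - 45)/2 = -(-12)/2 = -1*(-6) = 6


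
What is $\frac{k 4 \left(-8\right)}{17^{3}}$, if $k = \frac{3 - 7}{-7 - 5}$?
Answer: $- \frac{32}{14739} \approx -0.0021711$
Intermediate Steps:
$k = \frac{1}{3}$ ($k = - \frac{4}{-12} = \left(-4\right) \left(- \frac{1}{12}\right) = \frac{1}{3} \approx 0.33333$)
$\frac{k 4 \left(-8\right)}{17^{3}} = \frac{\frac{1}{3} \cdot 4 \left(-8\right)}{17^{3}} = \frac{\frac{4}{3} \left(-8\right)}{4913} = \left(- \frac{32}{3}\right) \frac{1}{4913} = - \frac{32}{14739}$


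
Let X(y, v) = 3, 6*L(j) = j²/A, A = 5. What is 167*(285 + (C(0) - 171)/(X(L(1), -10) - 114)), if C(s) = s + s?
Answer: 1770534/37 ≈ 47852.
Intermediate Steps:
L(j) = j²/30 (L(j) = (j²/5)/6 = j²/30)
C(s) = 2*s
167*(285 + (C(0) - 171)/(X(L(1), -10) - 114)) = 167*(285 + (2*0 - 171)/(3 - 114)) = 167*(285 + (0 - 171)/(-111)) = 167*(285 - 171*(-1/111)) = 167*(285 + 57/37) = 167*(10602/37) = 1770534/37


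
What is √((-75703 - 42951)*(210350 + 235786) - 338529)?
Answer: 9*I*√653532833 ≈ 2.3008e+5*I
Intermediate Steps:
√((-75703 - 42951)*(210350 + 235786) - 338529) = √(-118654*446136 - 338529) = √(-52935820944 - 338529) = √(-52936159473) = 9*I*√653532833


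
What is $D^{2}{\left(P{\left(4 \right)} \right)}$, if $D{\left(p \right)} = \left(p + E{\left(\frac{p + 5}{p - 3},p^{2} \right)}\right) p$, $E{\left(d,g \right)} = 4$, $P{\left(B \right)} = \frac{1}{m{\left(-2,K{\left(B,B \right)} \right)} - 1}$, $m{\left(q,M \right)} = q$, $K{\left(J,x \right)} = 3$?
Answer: $\frac{121}{81} \approx 1.4938$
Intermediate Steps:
$P{\left(B \right)} = - \frac{1}{3}$ ($P{\left(B \right)} = \frac{1}{-2 - 1} = \frac{1}{-3} = - \frac{1}{3}$)
$D{\left(p \right)} = p \left(4 + p\right)$ ($D{\left(p \right)} = \left(p + 4\right) p = \left(4 + p\right) p = p \left(4 + p\right)$)
$D^{2}{\left(P{\left(4 \right)} \right)} = \left(- \frac{4 - \frac{1}{3}}{3}\right)^{2} = \left(\left(- \frac{1}{3}\right) \frac{11}{3}\right)^{2} = \left(- \frac{11}{9}\right)^{2} = \frac{121}{81}$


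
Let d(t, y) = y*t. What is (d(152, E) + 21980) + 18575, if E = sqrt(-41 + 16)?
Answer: 40555 + 760*I ≈ 40555.0 + 760.0*I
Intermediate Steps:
E = 5*I (E = sqrt(-25) = 5*I ≈ 5.0*I)
d(t, y) = t*y
(d(152, E) + 21980) + 18575 = (152*(5*I) + 21980) + 18575 = (760*I + 21980) + 18575 = (21980 + 760*I) + 18575 = 40555 + 760*I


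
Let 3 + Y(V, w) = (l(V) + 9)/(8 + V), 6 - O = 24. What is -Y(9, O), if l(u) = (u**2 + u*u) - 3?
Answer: -117/17 ≈ -6.8824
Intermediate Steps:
O = -18 (O = 6 - 1*24 = 6 - 24 = -18)
l(u) = -3 + 2*u**2 (l(u) = (u**2 + u**2) - 3 = 2*u**2 - 3 = -3 + 2*u**2)
Y(V, w) = -3 + (6 + 2*V**2)/(8 + V) (Y(V, w) = -3 + ((-3 + 2*V**2) + 9)/(8 + V) = -3 + (6 + 2*V**2)/(8 + V))
-Y(9, O) = -(-18 - 3*9 + 2*9**2)/(8 + 9) = -(-18 - 27 + 2*81)/17 = -(-18 - 27 + 162)/17 = -117/17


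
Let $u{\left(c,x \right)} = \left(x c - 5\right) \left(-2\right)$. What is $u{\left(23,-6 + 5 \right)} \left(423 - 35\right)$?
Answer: $21728$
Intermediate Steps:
$u{\left(c,x \right)} = 10 - 2 c x$ ($u{\left(c,x \right)} = \left(c x - 5\right) \left(-2\right) = \left(-5 + c x\right) \left(-2\right) = 10 - 2 c x$)
$u{\left(23,-6 + 5 \right)} \left(423 - 35\right) = \left(10 - 46 \left(-6 + 5\right)\right) \left(423 - 35\right) = \left(10 - 46 \left(-1\right)\right) 388 = \left(10 + 46\right) 388 = 56 \cdot 388 = 21728$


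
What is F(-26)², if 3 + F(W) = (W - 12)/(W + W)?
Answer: 3481/676 ≈ 5.1494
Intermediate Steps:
F(W) = -3 + (-12 + W)/(2*W) (F(W) = -3 + (W - 12)/(W + W) = -3 + (-12 + W)/((2*W)) = -3 + (-12 + W)*(1/(2*W)) = -3 + (-12 + W)/(2*W))
F(-26)² = (-5/2 - 6/(-26))² = (-5/2 - 6*(-1/26))² = (-5/2 + 3/13)² = (-59/26)² = 3481/676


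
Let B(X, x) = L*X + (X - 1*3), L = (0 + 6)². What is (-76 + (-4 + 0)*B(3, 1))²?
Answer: 258064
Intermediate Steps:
L = 36 (L = 6² = 36)
B(X, x) = -3 + 37*X (B(X, x) = 36*X + (X - 1*3) = 36*X + (X - 3) = 36*X + (-3 + X) = -3 + 37*X)
(-76 + (-4 + 0)*B(3, 1))² = (-76 + (-4 + 0)*(-3 + 37*3))² = (-76 - 4*(-3 + 111))² = (-76 - 4*108)² = (-76 - 432)² = (-508)² = 258064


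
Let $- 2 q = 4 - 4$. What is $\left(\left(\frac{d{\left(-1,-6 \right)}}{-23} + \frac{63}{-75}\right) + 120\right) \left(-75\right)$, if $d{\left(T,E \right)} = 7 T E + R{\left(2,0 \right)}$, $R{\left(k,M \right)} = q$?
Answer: $- \frac{202401}{23} \approx -8800.0$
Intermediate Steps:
$q = 0$ ($q = - \frac{4 - 4}{2} = \left(- \frac{1}{2}\right) 0 = 0$)
$R{\left(k,M \right)} = 0$
$d{\left(T,E \right)} = 7 E T$ ($d{\left(T,E \right)} = 7 T E + 0 = 7 E T + 0 = 7 E T$)
$\left(\left(\frac{d{\left(-1,-6 \right)}}{-23} + \frac{63}{-75}\right) + 120\right) \left(-75\right) = \left(\left(\frac{7 \left(-6\right) \left(-1\right)}{-23} + \frac{63}{-75}\right) + 120\right) \left(-75\right) = \left(\left(42 \left(- \frac{1}{23}\right) + 63 \left(- \frac{1}{75}\right)\right) + 120\right) \left(-75\right) = \left(\left(- \frac{42}{23} - \frac{21}{25}\right) + 120\right) \left(-75\right) = \left(- \frac{1533}{575} + 120\right) \left(-75\right) = \frac{67467}{575} \left(-75\right) = - \frac{202401}{23}$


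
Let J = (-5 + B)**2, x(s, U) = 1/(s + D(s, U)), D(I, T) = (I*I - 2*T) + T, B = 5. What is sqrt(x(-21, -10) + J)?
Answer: sqrt(430)/430 ≈ 0.048224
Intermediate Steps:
D(I, T) = I**2 - T (D(I, T) = (I**2 - 2*T) + T = I**2 - T)
x(s, U) = 1/(s + s**2 - U) (x(s, U) = 1/(s + (s**2 - U)) = 1/(s + s**2 - U))
J = 0 (J = (-5 + 5)**2 = 0**2 = 0)
sqrt(x(-21, -10) + J) = sqrt(1/(-21 + (-21)**2 - 1*(-10)) + 0) = sqrt(1/(-21 + 441 + 10) + 0) = sqrt(1/430 + 0) = sqrt(1/430) = sqrt(430)/430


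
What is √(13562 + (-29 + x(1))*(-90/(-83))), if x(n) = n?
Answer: √93219458/83 ≈ 116.33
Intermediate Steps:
√(13562 + (-29 + x(1))*(-90/(-83))) = √(13562 + (-29 + 1)*(-90/(-83))) = √(13562 - (-2520)*(-1)/83) = √(13562 - 28*90/83) = √(13562 - 2520/83) = √(1123126/83) = √93219458/83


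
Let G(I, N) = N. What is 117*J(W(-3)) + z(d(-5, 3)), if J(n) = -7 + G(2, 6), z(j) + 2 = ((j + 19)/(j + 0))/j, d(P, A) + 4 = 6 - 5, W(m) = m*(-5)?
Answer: -1055/9 ≈ -117.22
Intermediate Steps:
W(m) = -5*m
d(P, A) = -3 (d(P, A) = -4 + (6 - 5) = -4 + 1 = -3)
z(j) = -2 + (19 + j)/j² (z(j) = -2 + ((j + 19)/(j + 0))/j = -2 + ((19 + j)/j)/j = -2 + (19 + j)/j²)
J(n) = -1 (J(n) = -7 + 6 = -1)
117*J(W(-3)) + z(d(-5, 3)) = 117*(-1) + (-2 + 1/(-3) + 19/(-3)²) = -117 + (-2 - ⅓ + 19*(⅑)) = -117 + (-2 - ⅓ + 19/9) = -117 - 2/9 = -1055/9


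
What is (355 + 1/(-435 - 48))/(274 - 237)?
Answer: 171464/17871 ≈ 9.5945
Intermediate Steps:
(355 + 1/(-435 - 48))/(274 - 237) = (355 + 1/(-483))/37 = (355 - 1/483)*(1/37) = (171464/483)*(1/37) = 171464/17871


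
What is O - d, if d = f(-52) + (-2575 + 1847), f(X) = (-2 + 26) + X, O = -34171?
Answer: -33415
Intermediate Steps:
f(X) = 24 + X
d = -756 (d = (24 - 52) + (-2575 + 1847) = -28 - 728 = -756)
O - d = -34171 - 1*(-756) = -34171 + 756 = -33415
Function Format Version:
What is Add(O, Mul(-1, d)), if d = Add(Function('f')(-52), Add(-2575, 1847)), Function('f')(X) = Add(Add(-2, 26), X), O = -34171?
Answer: -33415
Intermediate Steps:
Function('f')(X) = Add(24, X)
d = -756 (d = Add(Add(24, -52), Add(-2575, 1847)) = Add(-28, -728) = -756)
Add(O, Mul(-1, d)) = Add(-34171, Mul(-1, -756)) = Add(-34171, 756) = -33415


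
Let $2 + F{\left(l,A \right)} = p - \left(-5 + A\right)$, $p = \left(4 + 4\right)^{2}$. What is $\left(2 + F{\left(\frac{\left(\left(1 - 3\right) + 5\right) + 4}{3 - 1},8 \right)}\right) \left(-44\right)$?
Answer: $-2684$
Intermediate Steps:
$p = 64$ ($p = 8^{2} = 64$)
$F{\left(l,A \right)} = 67 - A$ ($F{\left(l,A \right)} = -2 + \left(64 - \left(-5 + A\right)\right) = -2 - \left(-69 + A\right) = 67 - A$)
$\left(2 + F{\left(\frac{\left(\left(1 - 3\right) + 5\right) + 4}{3 - 1},8 \right)}\right) \left(-44\right) = \left(2 + \left(67 - 8\right)\right) \left(-44\right) = \left(2 + 59\right) \left(-44\right) = 61 \left(-44\right) = -2684$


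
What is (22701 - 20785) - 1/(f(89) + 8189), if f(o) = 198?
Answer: 16069491/8387 ≈ 1916.0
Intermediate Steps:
(22701 - 20785) - 1/(f(89) + 8189) = (22701 - 20785) - 1/(198 + 8189) = 1916 - 1/8387 = 16069491/8387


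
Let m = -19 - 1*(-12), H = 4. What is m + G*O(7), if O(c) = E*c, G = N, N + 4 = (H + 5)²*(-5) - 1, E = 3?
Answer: -8617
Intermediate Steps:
m = -7 (m = -19 + 12 = -7)
N = -410 (N = -4 + ((4 + 5)²*(-5) - 1) = -4 + (9²*(-5) - 1) = -4 + (81*(-5) - 1) = -4 + (-405 - 1) = -4 - 406 = -410)
G = -410
O(c) = 3*c
m + G*O(7) = -7 - 1230*7 = -7 - 410*21 = -7 - 8610 = -8617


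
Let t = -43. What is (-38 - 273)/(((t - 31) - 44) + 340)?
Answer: -311/222 ≈ -1.4009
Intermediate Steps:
(-38 - 273)/(((t - 31) - 44) + 340) = (-38 - 273)/(((-43 - 31) - 44) + 340) = -311/((-74 - 44) + 340) = -311/(-118 + 340) = -311/222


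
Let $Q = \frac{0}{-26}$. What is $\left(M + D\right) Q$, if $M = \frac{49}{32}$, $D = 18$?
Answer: $0$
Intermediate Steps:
$Q = 0$ ($Q = 0 \left(- \frac{1}{26}\right) = 0$)
$M = \frac{49}{32}$ ($M = 49 \cdot \frac{1}{32} = \frac{49}{32} \approx 1.5313$)
$\left(M + D\right) Q = \left(\frac{49}{32} + 18\right) 0 = \frac{625}{32} \cdot 0 = 0$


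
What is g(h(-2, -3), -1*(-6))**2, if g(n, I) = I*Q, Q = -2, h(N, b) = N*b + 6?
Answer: 144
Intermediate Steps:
h(N, b) = 6 + N*b
g(n, I) = -2*I (g(n, I) = I*(-2) = -2*I)
g(h(-2, -3), -1*(-6))**2 = (-(-2)*(-6))**2 = (-2*6)**2 = (-12)**2 = 144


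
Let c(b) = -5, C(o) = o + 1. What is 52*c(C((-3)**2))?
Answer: -260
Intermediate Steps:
C(o) = 1 + o
52*c(C((-3)**2)) = 52*(-5) = -260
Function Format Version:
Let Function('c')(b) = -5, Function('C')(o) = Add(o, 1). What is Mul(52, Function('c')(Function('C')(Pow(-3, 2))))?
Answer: -260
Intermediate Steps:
Function('C')(o) = Add(1, o)
Mul(52, Function('c')(Function('C')(Pow(-3, 2)))) = Mul(52, -5) = -260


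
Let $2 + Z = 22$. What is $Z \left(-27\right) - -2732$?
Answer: $2192$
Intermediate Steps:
$Z = 20$ ($Z = -2 + 22 = 20$)
$Z \left(-27\right) - -2732 = 20 \left(-27\right) - -2732 = -540 + 2732 = 2192$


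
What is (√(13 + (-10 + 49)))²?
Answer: 52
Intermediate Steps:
(√(13 + (-10 + 49)))² = (√(13 + 39))² = (√52)² = (2*√13)² = 52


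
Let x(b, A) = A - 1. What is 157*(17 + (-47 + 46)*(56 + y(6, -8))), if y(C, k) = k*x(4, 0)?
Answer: -7379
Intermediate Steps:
x(b, A) = -1 + A
y(C, k) = -k (y(C, k) = k*(-1 + 0) = k*(-1) = -k)
157*(17 + (-47 + 46)*(56 + y(6, -8))) = 157*(17 + (-47 + 46)*(56 - 1*(-8))) = 157*(17 - (56 + 8)) = 157*(17 - 1*64) = 157*(17 - 64) = 157*(-47) = -7379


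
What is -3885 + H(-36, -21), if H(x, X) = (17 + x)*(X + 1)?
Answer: -3505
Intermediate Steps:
H(x, X) = (1 + X)*(17 + x) (H(x, X) = (17 + x)*(1 + X) = (1 + X)*(17 + x))
-3885 + H(-36, -21) = -3885 + (17 - 36 + 17*(-21) - 21*(-36)) = -3885 + (17 - 36 - 357 + 756) = -3885 + 380 = -3505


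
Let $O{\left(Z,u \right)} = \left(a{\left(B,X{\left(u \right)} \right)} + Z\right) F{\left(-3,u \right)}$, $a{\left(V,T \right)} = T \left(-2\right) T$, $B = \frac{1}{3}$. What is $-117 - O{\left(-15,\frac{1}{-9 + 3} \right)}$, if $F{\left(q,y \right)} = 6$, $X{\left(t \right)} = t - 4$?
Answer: $\frac{544}{3} \approx 181.33$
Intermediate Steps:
$X{\left(t \right)} = -4 + t$
$B = \frac{1}{3} \approx 0.33333$
$a{\left(V,T \right)} = - 2 T^{2}$ ($a{\left(V,T \right)} = - 2 T T = - 2 T^{2}$)
$O{\left(Z,u \right)} = - 12 \left(-4 + u\right)^{2} + 6 Z$ ($O{\left(Z,u \right)} = \left(- 2 \left(-4 + u\right)^{2} + Z\right) 6 = \left(Z - 2 \left(-4 + u\right)^{2}\right) 6 = - 12 \left(-4 + u\right)^{2} + 6 Z$)
$-117 - O{\left(-15,\frac{1}{-9 + 3} \right)} = -117 - \left(- 12 \left(-4 + \frac{1}{-9 + 3}\right)^{2} + 6 \left(-15\right)\right) = -117 - \left(- 12 \left(-4 + \frac{1}{-6}\right)^{2} - 90\right) = -117 - \left(- 12 \left(-4 - \frac{1}{6}\right)^{2} - 90\right) = -117 - \left(- 12 \left(- \frac{25}{6}\right)^{2} - 90\right) = -117 - \left(\left(-12\right) \frac{625}{36} - 90\right) = -117 - \left(- \frac{625}{3} - 90\right) = -117 - - \frac{895}{3} = -117 + \frac{895}{3} = \frac{544}{3}$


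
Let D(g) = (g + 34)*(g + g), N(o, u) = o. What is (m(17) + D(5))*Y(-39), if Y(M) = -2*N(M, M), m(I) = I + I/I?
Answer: 31824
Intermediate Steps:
m(I) = 1 + I (m(I) = I + 1 = 1 + I)
D(g) = 2*g*(34 + g) (D(g) = (34 + g)*(2*g) = 2*g*(34 + g))
Y(M) = -2*M
(m(17) + D(5))*Y(-39) = ((1 + 17) + 2*5*(34 + 5))*(-2*(-39)) = (18 + 2*5*39)*78 = (18 + 390)*78 = 408*78 = 31824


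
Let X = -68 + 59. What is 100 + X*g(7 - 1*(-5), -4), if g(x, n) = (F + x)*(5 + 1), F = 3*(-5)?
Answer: 262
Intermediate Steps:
F = -15
X = -9
g(x, n) = -90 + 6*x (g(x, n) = (-15 + x)*(5 + 1) = (-15 + x)*6 = -90 + 6*x)
100 + X*g(7 - 1*(-5), -4) = 100 - 9*(-90 + 6*(7 - 1*(-5))) = 100 - 9*(-90 + 6*(7 + 5)) = 100 - 9*(-90 + 6*12) = 100 - 9*(-90 + 72) = 100 - 9*(-18) = 100 + 162 = 262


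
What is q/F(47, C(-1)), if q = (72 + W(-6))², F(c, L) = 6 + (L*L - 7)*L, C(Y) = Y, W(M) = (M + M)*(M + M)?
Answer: 3888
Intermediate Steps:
W(M) = 4*M² (W(M) = (2*M)*(2*M) = 4*M²)
F(c, L) = 6 + L*(-7 + L²) (F(c, L) = 6 + (L² - 7)*L = 6 + (-7 + L²)*L = 6 + L*(-7 + L²))
q = 46656 (q = (72 + 4*(-6)²)² = (72 + 4*36)² = (72 + 144)² = 216² = 46656)
q/F(47, C(-1)) = 46656/(6 + (-1)³ - 7*(-1)) = 46656/(6 - 1 + 7) = 46656/12 = 46656*(1/12) = 3888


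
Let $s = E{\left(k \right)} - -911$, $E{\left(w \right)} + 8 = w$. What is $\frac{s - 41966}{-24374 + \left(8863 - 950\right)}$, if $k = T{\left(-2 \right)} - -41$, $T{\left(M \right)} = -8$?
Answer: $\frac{41030}{16461} \approx 2.4926$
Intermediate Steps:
$k = 33$ ($k = -8 - -41 = -8 + 41 = 33$)
$E{\left(w \right)} = -8 + w$
$s = 936$ ($s = \left(-8 + 33\right) - -911 = 25 + 911 = 936$)
$\frac{s - 41966}{-24374 + \left(8863 - 950\right)} = \frac{936 - 41966}{-24374 + \left(8863 - 950\right)} = - \frac{41030}{-24374 + \left(8863 - 950\right)} = - \frac{41030}{-24374 + 7913} = - \frac{41030}{-16461} = \left(-41030\right) \left(- \frac{1}{16461}\right) = \frac{41030}{16461}$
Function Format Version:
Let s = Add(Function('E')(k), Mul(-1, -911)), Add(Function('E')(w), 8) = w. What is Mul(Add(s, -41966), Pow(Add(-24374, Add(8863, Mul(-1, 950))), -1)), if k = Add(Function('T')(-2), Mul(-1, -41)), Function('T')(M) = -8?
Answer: Rational(41030, 16461) ≈ 2.4926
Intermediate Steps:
k = 33 (k = Add(-8, Mul(-1, -41)) = Add(-8, 41) = 33)
Function('E')(w) = Add(-8, w)
s = 936 (s = Add(Add(-8, 33), Mul(-1, -911)) = Add(25, 911) = 936)
Mul(Add(s, -41966), Pow(Add(-24374, Add(8863, Mul(-1, 950))), -1)) = Mul(Add(936, -41966), Pow(Add(-24374, Add(8863, Mul(-1, 950))), -1)) = Mul(-41030, Pow(Add(-24374, Add(8863, -950)), -1)) = Mul(-41030, Pow(Add(-24374, 7913), -1)) = Mul(-41030, Pow(-16461, -1)) = Mul(-41030, Rational(-1, 16461)) = Rational(41030, 16461)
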